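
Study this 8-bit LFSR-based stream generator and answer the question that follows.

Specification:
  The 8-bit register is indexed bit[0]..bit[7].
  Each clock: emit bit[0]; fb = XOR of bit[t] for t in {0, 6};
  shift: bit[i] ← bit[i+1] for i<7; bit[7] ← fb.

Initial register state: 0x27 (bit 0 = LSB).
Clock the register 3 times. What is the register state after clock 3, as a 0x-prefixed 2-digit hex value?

0x64

reg_0 = 0x27
clock 1: out=1, reg = 0x93
clock 2: out=1, reg = 0xC9
clock 3: out=1, reg = 0x64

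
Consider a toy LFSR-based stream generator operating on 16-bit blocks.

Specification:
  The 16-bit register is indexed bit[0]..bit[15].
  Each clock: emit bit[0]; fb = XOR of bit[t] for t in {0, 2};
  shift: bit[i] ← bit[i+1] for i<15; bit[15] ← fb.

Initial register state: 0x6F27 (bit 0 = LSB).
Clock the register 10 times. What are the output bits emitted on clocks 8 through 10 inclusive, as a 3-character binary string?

011

reg_0 = 0x6F27
clock 1: out=1, reg = 0x3793
clock 2: out=1, reg = 0x9BC9
clock 3: out=1, reg = 0xCDE4
clock 4: out=0, reg = 0xE6F2
clock 5: out=0, reg = 0x7379
clock 6: out=1, reg = 0xB9BC
clock 7: out=0, reg = 0xDCDE
clock 8: out=0, reg = 0xEE6F
clock 9: out=1, reg = 0x7737
clock 10: out=1, reg = 0x3B9B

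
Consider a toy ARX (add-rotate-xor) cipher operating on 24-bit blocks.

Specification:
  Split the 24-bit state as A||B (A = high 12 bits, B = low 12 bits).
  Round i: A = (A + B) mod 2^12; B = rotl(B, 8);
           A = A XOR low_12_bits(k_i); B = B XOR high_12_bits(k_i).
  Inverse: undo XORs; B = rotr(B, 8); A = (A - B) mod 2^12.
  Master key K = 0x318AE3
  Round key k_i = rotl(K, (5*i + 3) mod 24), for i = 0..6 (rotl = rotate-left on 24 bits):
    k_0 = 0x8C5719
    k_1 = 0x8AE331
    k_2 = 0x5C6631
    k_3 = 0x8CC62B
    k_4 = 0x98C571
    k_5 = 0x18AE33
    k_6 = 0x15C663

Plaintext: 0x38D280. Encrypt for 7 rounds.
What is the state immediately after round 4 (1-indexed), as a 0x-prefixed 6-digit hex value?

s_0 = plaintext = 0x38D280
s_1 = Round(s_0, k_0) = 0x1148ED
s_2 = Round(s_1, k_1) = 0x930520
s_3 = Round(s_2, k_2) = 0x861594
s_4 = Round(s_3, k_3) = 0xBDEC95
s_5 = Round(s_4, k_4) = 0xD02C45
s_6 = Round(s_5, k_5) = 0x77444E
s_7 = Round(s_6, k_6) = 0xDA1F18

0xBDEC95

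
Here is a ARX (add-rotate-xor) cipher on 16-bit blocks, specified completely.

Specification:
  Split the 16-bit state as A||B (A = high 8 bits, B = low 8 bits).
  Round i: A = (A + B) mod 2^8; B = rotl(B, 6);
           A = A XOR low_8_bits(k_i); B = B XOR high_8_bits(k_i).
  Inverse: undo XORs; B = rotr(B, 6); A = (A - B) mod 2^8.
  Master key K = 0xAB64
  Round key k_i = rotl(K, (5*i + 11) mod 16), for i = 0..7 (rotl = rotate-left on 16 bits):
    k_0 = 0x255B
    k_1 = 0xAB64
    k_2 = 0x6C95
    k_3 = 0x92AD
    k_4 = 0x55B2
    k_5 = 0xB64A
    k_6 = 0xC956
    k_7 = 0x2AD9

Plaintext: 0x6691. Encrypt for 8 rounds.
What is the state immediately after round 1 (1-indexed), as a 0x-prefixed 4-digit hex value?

0xAC41

s_0 = plaintext = 0x6691
s_1 = Round(s_0, k_0) = 0xAC41
s_2 = Round(s_1, k_1) = 0x89FB
s_3 = Round(s_2, k_2) = 0x1192
s_4 = Round(s_3, k_3) = 0x0E36
s_5 = Round(s_4, k_4) = 0xF6D8
s_6 = Round(s_5, k_5) = 0x8480
s_7 = Round(s_6, k_6) = 0x52E9
s_8 = Round(s_7, k_7) = 0xE250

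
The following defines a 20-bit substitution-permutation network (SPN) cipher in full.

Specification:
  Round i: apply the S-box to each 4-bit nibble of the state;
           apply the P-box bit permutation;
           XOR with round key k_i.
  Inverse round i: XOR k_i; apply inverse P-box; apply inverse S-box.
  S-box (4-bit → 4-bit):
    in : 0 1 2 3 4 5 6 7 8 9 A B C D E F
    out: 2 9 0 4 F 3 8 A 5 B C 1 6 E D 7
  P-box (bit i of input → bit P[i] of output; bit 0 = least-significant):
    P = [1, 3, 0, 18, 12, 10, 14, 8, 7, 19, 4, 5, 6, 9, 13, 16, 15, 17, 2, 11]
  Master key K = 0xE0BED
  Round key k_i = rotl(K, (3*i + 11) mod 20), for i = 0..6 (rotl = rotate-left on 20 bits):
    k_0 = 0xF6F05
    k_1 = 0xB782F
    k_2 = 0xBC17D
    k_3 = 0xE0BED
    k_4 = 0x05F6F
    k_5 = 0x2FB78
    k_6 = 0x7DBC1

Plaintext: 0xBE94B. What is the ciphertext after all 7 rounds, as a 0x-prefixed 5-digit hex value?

s_0 = plaintext = 0xBE94B
s_1 = Round(s_0, k_0) = 0x69AE7
s_2 = Round(s_1, k_1) = 0xE2357
s_3 = Round(s_2, k_2) = 0xF5D61
s_4 = Round(s_3, k_3) = 0x0889B
s_5 = Round(s_4, k_4) = 0x26ABD
s_6 = Round(s_5, k_5) = 0x7EB41
s_7 = Round(s_6, k_6) = 0x0A603

0x0A603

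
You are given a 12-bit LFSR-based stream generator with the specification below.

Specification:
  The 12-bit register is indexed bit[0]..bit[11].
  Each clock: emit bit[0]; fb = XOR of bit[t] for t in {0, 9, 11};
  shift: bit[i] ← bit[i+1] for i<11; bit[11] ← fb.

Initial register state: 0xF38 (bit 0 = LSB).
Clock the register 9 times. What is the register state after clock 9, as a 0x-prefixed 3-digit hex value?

0xAD7

reg_0 = 0xF38
clock 1: out=0, reg = 0x79C
clock 2: out=0, reg = 0xBCE
clock 3: out=0, reg = 0x5E7
clock 4: out=1, reg = 0xAF3
clock 5: out=1, reg = 0xD79
clock 6: out=1, reg = 0x6BC
clock 7: out=0, reg = 0xB5E
clock 8: out=0, reg = 0x5AF
clock 9: out=1, reg = 0xAD7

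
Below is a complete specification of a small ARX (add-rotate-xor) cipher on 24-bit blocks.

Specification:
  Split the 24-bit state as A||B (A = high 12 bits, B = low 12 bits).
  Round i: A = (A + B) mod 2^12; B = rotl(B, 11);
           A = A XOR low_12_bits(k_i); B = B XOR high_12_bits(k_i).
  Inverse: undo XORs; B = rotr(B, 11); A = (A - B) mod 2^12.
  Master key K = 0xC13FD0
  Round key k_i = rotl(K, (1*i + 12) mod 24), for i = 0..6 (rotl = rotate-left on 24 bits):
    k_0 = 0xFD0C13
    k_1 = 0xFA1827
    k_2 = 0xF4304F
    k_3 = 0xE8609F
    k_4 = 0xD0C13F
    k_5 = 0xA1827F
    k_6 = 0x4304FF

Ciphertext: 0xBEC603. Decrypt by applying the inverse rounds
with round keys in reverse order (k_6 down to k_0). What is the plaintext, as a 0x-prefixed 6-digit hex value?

s_0 = ciphertext = 0xBEC603
s_1 = InvRound(s_0, k_6) = 0xAAD466
s_2 = InvRound(s_1, k_5) = 0xBD5CFD
s_3 = InvRound(s_2, k_4) = 0x7083E2
s_4 = InvRound(s_3, k_3) = 0xCCEAC9
s_5 = InvRound(s_4, k_2) = 0x16DB14
s_6 = InvRound(s_5, k_1) = 0xFE096A
s_7 = InvRound(s_6, k_0) = 0x67FD74

0x67FD74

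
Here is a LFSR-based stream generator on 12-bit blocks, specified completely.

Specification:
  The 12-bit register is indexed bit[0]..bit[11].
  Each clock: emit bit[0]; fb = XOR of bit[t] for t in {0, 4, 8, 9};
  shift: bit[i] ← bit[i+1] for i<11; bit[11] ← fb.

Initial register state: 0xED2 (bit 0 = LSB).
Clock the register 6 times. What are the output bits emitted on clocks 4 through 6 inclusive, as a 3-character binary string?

reg_0 = 0xED2
clock 1: out=0, reg = 0x769
clock 2: out=1, reg = 0xBB4
clock 3: out=0, reg = 0xDDA
clock 4: out=0, reg = 0x6ED
clock 5: out=1, reg = 0x376
clock 6: out=0, reg = 0x9BB

010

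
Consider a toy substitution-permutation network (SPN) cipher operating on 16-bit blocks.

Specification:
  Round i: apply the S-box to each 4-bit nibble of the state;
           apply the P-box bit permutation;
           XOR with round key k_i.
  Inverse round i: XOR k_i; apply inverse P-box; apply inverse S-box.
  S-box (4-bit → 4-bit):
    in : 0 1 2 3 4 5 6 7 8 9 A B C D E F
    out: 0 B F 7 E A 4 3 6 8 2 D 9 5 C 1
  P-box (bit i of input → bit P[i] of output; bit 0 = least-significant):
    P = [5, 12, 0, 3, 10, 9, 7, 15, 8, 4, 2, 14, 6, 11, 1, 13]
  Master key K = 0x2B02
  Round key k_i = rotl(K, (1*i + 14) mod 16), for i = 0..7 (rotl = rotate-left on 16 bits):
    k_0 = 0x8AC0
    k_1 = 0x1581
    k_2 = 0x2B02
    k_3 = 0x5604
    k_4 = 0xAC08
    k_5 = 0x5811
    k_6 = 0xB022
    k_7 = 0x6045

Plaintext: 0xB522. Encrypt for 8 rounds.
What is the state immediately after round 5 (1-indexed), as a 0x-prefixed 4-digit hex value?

s_0 = plaintext = 0xB522
s_1 = Round(s_0, k_0) = 0x7C3B
s_2 = Round(s_1, k_1) = 0x5A68
s_3 = Round(s_2, k_2) = 0x1393
s_4 = Round(s_3, k_3) = 0xEF71
s_5 = Round(s_4, k_4) = 0x9B22
s_6 = Round(s_5, k_5) = 0xAFBC
s_7 = Round(s_6, k_6) = 0x3D8A
s_8 = Round(s_7, k_7) = 0x7B83

0x9B22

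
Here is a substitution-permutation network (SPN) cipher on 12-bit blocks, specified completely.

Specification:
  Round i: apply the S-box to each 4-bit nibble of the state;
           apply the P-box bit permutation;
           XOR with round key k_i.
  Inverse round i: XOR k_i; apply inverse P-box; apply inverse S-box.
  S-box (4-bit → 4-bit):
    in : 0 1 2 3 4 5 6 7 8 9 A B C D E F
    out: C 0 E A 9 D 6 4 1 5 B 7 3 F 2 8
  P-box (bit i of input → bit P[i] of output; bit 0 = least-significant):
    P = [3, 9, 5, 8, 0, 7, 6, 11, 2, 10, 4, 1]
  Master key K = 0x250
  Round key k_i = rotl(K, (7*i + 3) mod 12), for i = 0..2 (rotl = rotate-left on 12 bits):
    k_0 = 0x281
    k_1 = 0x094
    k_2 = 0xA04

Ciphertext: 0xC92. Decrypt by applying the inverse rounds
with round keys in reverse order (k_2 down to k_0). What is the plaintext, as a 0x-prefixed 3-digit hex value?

0x8E1

s_0 = ciphertext = 0xC92
s_1 = InvRound(s_0, k_2) = 0xDEE
s_2 = InvRound(s_1, k_1) = 0x205
s_3 = InvRound(s_2, k_0) = 0x8E1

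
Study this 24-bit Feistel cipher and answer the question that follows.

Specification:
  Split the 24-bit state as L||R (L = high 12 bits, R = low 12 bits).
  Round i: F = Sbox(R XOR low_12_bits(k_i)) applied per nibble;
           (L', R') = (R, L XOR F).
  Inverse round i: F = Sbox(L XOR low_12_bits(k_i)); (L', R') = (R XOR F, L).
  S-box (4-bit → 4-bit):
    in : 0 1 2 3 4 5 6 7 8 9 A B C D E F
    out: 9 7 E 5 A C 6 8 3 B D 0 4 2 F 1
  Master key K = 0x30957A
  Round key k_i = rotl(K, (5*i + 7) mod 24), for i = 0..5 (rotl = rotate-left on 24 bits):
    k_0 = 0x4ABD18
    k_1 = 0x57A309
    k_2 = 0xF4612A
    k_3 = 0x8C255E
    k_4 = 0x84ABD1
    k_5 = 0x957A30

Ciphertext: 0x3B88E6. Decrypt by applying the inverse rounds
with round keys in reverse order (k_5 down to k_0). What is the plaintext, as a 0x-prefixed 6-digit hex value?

s_0 = ciphertext = 0x3B88E6
s_1 = InvRound(s_0, k_5) = 0x3D53B8
s_2 = InvRound(s_1, k_4) = 0x0223D5
s_3 = InvRound(s_2, k_3) = 0xF51022
s_4 = InvRound(s_3, k_2) = 0xFA2F51
s_5 = InvRound(s_4, k_1) = 0xB81FA2
s_6 = InvRound(s_5, k_0) = 0x919B81

0x919B81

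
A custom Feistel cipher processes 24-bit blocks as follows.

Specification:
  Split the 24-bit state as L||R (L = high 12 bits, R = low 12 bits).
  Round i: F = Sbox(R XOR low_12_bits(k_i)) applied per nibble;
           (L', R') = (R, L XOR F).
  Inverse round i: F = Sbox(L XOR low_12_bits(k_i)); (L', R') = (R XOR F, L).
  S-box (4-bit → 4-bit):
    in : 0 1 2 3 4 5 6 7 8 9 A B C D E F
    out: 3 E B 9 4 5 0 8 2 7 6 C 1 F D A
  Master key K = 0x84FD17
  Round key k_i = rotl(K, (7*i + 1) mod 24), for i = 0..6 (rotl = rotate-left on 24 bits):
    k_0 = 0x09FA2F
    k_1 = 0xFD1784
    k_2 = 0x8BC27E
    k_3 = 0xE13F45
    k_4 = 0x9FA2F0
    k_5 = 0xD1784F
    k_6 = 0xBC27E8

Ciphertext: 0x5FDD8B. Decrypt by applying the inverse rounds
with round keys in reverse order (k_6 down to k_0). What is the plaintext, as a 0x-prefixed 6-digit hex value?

s_0 = ciphertext = 0x5FDD8B
s_1 = InvRound(s_0, k_6) = 0x66E5FD
s_2 = InvRound(s_1, k_5) = 0x84366E
s_3 = InvRound(s_2, k_4) = 0x0A7843
s_4 = InvRound(s_3, k_3) = 0x2980A7
s_5 = InvRound(s_4, k_2) = 0x377298
s_6 = InvRound(s_5, k_1) = 0x631377
s_7 = InvRound(s_6, k_0) = 0x29A631

0x29A631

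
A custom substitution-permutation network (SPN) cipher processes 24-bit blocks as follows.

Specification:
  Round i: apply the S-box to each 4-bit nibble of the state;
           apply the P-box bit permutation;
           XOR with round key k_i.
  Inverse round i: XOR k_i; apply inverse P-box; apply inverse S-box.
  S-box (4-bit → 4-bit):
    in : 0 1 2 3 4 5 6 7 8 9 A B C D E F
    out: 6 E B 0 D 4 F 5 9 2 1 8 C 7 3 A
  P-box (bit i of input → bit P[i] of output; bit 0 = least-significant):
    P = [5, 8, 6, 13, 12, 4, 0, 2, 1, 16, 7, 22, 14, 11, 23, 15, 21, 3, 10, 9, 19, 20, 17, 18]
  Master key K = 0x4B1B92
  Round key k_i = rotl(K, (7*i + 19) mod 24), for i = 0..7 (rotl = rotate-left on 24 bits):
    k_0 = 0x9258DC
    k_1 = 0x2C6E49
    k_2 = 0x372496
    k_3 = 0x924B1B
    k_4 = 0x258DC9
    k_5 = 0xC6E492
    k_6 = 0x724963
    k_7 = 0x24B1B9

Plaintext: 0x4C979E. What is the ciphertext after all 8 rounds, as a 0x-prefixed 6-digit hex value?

s_0 = plaintext = 0x4C979E
s_1 = Round(s_0, k_0) = 0x9C576E
s_2 = Round(s_1, k_1) = 0xBC79FE
s_3 = Round(s_2, k_2) = 0xB263A2
s_4 = Round(s_3, k_3) = 0x36B033
s_5 = Round(s_4, k_4) = 0x040B41
s_6 = Round(s_5, k_5) = 0x34DBD7
s_7 = Round(s_6, k_6) = 0x921712
s_8 = Round(s_7, k_7) = 0x941A06

0x941A06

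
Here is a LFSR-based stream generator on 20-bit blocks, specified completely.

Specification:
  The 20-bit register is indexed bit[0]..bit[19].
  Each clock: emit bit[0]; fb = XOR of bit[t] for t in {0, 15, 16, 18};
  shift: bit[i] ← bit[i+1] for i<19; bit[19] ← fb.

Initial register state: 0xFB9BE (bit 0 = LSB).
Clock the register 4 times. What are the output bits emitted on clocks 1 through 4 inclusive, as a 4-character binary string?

0111

reg_0 = 0xFB9BE
clock 1: out=0, reg = 0xFDCDF
clock 2: out=1, reg = 0x7EE6F
clock 3: out=1, reg = 0x3F737
clock 4: out=1, reg = 0x9FB9B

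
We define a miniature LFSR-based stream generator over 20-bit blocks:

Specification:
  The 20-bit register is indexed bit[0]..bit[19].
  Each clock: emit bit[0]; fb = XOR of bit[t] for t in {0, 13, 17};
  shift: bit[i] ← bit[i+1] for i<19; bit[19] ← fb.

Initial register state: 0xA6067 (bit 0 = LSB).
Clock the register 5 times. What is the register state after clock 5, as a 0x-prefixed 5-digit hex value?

0xCD303

reg_0 = 0xA6067
clock 1: out=1, reg = 0xD3033
clock 2: out=1, reg = 0x69819
clock 3: out=1, reg = 0x34C0C
clock 4: out=0, reg = 0x9A606
clock 5: out=0, reg = 0xCD303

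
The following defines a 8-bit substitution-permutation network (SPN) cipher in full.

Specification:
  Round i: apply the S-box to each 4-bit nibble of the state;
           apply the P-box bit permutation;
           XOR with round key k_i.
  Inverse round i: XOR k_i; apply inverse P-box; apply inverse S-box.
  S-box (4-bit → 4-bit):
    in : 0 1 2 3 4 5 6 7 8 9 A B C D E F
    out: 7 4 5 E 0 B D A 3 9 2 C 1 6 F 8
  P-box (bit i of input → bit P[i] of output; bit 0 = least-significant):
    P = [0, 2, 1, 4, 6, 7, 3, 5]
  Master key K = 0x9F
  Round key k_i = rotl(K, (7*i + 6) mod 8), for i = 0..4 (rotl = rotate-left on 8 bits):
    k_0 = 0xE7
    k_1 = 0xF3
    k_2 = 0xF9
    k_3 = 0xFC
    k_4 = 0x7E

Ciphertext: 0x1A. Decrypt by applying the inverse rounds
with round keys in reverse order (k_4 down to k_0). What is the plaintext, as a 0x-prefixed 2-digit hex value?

s_0 = ciphertext = 0x1A
s_1 = InvRound(s_0, k_4) = 0x9A
s_2 = InvRound(s_1, k_3) = 0x9D
s_3 = InvRound(s_2, k_2) = 0x9A
s_4 = InvRound(s_3, k_1) = 0x6C
s_5 = InvRound(s_4, k_0) = 0xD2

0xD2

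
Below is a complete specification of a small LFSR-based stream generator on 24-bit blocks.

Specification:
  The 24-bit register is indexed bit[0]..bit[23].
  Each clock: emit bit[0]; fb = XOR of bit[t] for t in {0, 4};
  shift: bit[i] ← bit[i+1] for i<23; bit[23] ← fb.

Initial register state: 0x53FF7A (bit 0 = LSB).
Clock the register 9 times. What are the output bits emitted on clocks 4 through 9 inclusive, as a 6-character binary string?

111101

reg_0 = 0x53FF7A
clock 1: out=0, reg = 0xA9FFBD
clock 2: out=1, reg = 0x54FFDE
clock 3: out=0, reg = 0xAA7FEF
clock 4: out=1, reg = 0xD53FF7
clock 5: out=1, reg = 0x6A9FFB
clock 6: out=1, reg = 0x354FFD
clock 7: out=1, reg = 0x1AA7FE
clock 8: out=0, reg = 0x8D53FF
clock 9: out=1, reg = 0x46A9FF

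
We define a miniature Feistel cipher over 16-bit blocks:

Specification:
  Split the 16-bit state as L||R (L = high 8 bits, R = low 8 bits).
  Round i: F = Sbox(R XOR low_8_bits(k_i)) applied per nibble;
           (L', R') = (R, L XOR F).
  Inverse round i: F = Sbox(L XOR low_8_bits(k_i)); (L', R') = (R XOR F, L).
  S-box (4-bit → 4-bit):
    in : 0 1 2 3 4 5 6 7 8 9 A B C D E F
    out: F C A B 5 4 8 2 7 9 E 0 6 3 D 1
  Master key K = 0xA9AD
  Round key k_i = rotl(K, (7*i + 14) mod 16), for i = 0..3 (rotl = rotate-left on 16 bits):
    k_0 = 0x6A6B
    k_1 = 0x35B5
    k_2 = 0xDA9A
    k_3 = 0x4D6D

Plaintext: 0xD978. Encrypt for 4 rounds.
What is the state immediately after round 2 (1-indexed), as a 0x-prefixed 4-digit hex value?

s_0 = plaintext = 0xD978
s_1 = Round(s_0, k_0) = 0x7812
s_2 = Round(s_1, k_1) = 0x129A
s_3 = Round(s_2, k_2) = 0x9AED
s_4 = Round(s_3, k_3) = 0xEDE5

0x129A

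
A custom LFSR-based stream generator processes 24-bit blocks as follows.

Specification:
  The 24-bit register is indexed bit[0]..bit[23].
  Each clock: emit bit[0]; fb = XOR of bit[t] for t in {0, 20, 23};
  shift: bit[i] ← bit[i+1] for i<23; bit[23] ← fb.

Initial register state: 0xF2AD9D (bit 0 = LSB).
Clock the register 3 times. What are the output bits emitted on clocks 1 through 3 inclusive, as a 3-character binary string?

101

reg_0 = 0xF2AD9D
clock 1: out=1, reg = 0xF956CE
clock 2: out=0, reg = 0x7CAB67
clock 3: out=1, reg = 0x3E55B3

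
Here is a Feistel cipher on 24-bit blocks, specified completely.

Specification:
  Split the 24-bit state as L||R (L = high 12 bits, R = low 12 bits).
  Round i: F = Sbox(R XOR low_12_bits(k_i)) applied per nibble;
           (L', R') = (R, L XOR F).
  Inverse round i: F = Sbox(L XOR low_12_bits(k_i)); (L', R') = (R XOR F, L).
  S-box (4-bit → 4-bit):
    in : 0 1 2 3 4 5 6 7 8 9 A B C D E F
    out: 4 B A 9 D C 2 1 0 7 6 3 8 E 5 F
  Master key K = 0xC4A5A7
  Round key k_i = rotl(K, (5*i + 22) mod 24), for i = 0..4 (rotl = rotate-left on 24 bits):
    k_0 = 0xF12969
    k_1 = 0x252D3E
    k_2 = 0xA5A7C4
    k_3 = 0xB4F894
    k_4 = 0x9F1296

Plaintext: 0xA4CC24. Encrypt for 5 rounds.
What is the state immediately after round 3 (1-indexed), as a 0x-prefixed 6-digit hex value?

0xF4C692

s_0 = plaintext = 0xA4CC24
s_1 = Round(s_0, k_0) = 0xC24692
s_2 = Round(s_1, k_1) = 0x692F4C
s_3 = Round(s_2, k_2) = 0xF4C692
s_4 = Round(s_3, k_3) = 0x692A0E
s_5 = Round(s_4, k_4) = 0xA0E6E2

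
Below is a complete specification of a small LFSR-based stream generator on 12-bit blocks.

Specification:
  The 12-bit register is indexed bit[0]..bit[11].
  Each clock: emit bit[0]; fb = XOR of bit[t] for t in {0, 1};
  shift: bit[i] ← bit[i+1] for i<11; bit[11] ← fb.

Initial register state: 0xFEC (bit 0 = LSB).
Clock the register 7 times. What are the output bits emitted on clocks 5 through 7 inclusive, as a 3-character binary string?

reg_0 = 0xFEC
clock 1: out=0, reg = 0x7F6
clock 2: out=0, reg = 0xBFB
clock 3: out=1, reg = 0x5FD
clock 4: out=1, reg = 0xAFE
clock 5: out=0, reg = 0xD7F
clock 6: out=1, reg = 0x6BF
clock 7: out=1, reg = 0x35F

011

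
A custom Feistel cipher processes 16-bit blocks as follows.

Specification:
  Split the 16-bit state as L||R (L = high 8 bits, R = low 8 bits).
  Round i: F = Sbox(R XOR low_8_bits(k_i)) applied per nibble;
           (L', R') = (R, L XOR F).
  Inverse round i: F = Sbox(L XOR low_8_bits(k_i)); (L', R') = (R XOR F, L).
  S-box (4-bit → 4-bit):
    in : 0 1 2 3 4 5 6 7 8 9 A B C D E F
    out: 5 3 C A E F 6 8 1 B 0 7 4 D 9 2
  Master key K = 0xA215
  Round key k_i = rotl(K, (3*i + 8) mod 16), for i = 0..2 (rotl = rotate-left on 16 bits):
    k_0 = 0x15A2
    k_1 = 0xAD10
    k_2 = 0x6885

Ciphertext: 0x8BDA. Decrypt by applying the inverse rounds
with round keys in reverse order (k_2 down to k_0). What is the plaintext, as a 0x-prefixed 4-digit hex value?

s_0 = ciphertext = 0x8BDA
s_1 = InvRound(s_0, k_2) = 0x838B
s_2 = InvRound(s_1, k_1) = 0x3183
s_3 = InvRound(s_2, k_0) = 0x3931

0x3931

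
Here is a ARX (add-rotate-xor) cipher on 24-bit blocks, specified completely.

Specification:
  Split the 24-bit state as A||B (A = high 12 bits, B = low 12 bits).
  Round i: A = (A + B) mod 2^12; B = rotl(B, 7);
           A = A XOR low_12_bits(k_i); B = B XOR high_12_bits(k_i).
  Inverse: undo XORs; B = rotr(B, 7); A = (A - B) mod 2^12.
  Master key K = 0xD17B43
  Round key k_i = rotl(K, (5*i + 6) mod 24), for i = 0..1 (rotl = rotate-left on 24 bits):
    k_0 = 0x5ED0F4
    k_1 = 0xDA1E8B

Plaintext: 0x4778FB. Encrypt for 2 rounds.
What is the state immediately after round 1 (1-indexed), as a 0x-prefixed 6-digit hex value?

s_0 = plaintext = 0x4778FB
s_1 = Round(s_0, k_0) = 0xD8682A
s_2 = Round(s_1, k_1) = 0xB3B8E0

0xD8682A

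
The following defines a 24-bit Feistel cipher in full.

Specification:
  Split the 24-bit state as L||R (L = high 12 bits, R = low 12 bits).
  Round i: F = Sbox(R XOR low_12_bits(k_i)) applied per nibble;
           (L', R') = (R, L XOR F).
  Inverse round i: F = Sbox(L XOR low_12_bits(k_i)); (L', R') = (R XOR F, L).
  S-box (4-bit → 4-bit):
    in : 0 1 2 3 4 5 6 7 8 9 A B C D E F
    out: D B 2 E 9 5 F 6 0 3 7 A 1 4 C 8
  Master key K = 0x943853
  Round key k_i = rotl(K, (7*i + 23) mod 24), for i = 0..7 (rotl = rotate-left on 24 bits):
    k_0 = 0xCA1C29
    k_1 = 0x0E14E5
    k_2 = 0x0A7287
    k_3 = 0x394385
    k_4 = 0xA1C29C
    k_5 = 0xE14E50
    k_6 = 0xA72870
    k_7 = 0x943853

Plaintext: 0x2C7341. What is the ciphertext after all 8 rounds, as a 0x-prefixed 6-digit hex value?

s_0 = plaintext = 0x2C7341
s_1 = Round(s_0, k_0) = 0x341A37
s_2 = Round(s_1, k_1) = 0xA37F03
s_3 = Round(s_2, k_2) = 0xF03E3E
s_4 = Round(s_3, k_3) = 0xE3EBA9
s_5 = Round(s_4, k_4) = 0xBA9DDB
s_6 = Round(s_5, k_5) = 0xDDB5A3
s_7 = Round(s_6, k_6) = 0x5A3995
s_8 = Round(s_7, k_7) = 0x995EBC

0x995EBC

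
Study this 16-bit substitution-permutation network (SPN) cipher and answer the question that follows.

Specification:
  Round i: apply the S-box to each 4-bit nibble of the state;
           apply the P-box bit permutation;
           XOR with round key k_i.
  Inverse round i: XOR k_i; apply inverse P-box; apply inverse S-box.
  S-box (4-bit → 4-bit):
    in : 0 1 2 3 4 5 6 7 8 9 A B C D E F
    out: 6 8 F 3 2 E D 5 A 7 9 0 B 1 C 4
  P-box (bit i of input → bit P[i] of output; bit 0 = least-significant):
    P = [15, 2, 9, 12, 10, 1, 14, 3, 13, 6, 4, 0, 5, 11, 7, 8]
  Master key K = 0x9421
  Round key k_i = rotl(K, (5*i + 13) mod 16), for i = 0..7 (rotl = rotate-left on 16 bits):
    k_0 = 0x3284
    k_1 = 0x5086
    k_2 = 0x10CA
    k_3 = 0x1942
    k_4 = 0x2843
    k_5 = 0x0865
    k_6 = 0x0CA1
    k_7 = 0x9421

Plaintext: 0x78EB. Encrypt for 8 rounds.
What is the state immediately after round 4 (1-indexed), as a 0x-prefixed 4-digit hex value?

s_0 = plaintext = 0x78EB
s_1 = Round(s_0, k_0) = 0x726D
s_2 = Round(s_1, k_1) = 0xB47F
s_3 = Round(s_2, k_2) = 0x568A
s_4 = Round(s_3, k_3) = 0xA0D9
s_5 = Round(s_4, k_4) = 0xAF37
s_6 = Round(s_5, k_5) = 0x8F57
s_7 = Round(s_6, k_6) = 0xC7BB
s_8 = Round(s_7, k_7) = 0xBD11

0xA0D9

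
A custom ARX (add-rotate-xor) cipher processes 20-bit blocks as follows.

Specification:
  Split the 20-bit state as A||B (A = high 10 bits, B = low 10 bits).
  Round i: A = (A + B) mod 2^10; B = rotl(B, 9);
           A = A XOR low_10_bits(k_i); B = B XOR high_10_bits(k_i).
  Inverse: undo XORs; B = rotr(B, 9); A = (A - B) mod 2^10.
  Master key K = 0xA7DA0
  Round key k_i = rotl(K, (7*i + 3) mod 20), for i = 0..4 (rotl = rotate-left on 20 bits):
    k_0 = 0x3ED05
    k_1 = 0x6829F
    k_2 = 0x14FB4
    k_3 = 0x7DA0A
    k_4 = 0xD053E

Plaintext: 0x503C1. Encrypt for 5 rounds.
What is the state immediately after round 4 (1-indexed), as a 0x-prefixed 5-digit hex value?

s_0 = plaintext = 0x503C1
s_1 = Round(s_0, k_0) = 0x0131B
s_2 = Round(s_1, k_1) = 0x6022D
s_3 = Round(s_2, k_2) = 0x06745
s_4 = Round(s_3, k_3) = 0x55254
s_5 = Round(s_4, k_4) = 0xA5A6B

0x55254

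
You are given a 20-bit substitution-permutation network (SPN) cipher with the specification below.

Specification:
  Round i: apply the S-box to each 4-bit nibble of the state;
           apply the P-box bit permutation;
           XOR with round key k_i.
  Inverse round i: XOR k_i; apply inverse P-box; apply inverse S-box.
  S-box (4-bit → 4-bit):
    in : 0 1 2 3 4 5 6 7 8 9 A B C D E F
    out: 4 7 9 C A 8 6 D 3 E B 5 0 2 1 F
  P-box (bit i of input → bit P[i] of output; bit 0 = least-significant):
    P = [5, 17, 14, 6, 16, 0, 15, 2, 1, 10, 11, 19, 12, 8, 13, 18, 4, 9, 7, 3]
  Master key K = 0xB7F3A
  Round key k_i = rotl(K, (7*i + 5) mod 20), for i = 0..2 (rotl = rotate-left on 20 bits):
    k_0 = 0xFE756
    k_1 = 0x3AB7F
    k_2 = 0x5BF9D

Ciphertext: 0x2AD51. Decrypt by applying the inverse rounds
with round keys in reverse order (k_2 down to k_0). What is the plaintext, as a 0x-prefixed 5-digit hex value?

0xEF1EE

s_0 = ciphertext = 0x2AD51
s_1 = InvRound(s_0, k_2) = 0x92C24
s_2 = InvRound(s_1, k_1) = 0xADA64
s_3 = InvRound(s_2, k_0) = 0xEF1EE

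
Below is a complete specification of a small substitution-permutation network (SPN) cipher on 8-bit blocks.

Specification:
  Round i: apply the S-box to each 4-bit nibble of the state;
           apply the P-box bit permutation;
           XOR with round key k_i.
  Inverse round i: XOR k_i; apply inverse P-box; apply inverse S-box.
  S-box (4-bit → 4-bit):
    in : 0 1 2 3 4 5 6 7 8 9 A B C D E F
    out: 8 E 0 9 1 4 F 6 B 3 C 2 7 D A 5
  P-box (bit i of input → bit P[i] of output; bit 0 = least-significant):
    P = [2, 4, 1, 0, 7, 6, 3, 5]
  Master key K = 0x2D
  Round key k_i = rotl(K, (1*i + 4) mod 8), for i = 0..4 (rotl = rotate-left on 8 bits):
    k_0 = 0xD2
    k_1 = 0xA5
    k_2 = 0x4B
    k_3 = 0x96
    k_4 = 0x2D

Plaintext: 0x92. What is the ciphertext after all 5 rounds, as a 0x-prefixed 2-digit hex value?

0x65

s_0 = plaintext = 0x92
s_1 = Round(s_0, k_0) = 0x12
s_2 = Round(s_1, k_1) = 0xCD
s_3 = Round(s_2, k_2) = 0x84
s_4 = Round(s_3, k_3) = 0x72
s_5 = Round(s_4, k_4) = 0x65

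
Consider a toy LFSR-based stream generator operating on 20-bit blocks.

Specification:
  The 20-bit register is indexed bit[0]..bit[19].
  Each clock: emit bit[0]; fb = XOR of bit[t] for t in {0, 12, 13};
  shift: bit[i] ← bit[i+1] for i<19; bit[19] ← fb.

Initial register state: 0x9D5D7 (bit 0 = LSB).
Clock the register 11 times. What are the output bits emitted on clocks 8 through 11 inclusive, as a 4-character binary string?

reg_0 = 0x9D5D7
clock 1: out=1, reg = 0x4EAEB
clock 2: out=1, reg = 0x27575
clock 3: out=1, reg = 0x93ABA
clock 4: out=0, reg = 0x49D5D
clock 5: out=1, reg = 0x24EAE
clock 6: out=0, reg = 0x12757
clock 7: out=1, reg = 0x093AB
clock 8: out=1, reg = 0x049D5
clock 9: out=1, reg = 0x824EA
clock 10: out=0, reg = 0xC1275
clock 11: out=1, reg = 0x6093A

1101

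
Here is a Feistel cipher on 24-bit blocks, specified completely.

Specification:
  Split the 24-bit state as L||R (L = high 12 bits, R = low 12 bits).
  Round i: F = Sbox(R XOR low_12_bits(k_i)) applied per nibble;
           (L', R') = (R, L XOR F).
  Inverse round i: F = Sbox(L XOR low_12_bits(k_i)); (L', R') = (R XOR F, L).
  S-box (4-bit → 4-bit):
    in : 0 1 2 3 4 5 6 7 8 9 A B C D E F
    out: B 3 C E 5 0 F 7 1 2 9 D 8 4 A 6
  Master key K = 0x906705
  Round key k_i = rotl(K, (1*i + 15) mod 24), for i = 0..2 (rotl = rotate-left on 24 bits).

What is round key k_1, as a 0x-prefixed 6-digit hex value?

0x059067

K = 0x906705
k_0 = rotl(K, (1*0+15) mod 24) = rotl(K, 15) = 0x82C833
k_1 = rotl(K, (1*1+15) mod 24) = rotl(K, 16) = 0x059067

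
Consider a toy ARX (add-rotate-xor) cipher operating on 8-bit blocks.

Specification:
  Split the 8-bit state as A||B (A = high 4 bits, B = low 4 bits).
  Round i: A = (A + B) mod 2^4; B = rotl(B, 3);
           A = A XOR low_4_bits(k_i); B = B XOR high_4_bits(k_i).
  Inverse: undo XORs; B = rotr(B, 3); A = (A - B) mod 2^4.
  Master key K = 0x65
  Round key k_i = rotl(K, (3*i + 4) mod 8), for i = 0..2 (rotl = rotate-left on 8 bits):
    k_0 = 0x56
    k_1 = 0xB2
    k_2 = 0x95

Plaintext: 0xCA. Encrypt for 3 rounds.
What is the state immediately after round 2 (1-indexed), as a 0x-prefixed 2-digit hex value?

s_0 = plaintext = 0xCA
s_1 = Round(s_0, k_0) = 0x00
s_2 = Round(s_1, k_1) = 0x2B
s_3 = Round(s_2, k_2) = 0x84

0x2B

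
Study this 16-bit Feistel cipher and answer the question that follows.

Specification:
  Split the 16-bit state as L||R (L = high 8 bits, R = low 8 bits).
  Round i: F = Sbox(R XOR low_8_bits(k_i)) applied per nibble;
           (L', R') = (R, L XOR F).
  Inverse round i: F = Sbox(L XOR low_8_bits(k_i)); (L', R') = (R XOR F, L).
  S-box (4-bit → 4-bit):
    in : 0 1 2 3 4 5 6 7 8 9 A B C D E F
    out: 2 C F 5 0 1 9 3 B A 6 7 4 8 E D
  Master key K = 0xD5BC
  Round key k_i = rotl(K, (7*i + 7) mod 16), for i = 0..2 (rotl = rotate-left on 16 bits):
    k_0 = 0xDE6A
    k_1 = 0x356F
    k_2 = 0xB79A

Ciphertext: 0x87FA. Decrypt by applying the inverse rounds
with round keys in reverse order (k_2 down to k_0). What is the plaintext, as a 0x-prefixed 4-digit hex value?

s_0 = ciphertext = 0x87FA
s_1 = InvRound(s_0, k_2) = 0x3287
s_2 = InvRound(s_1, k_1) = 0x9F32
s_3 = InvRound(s_2, k_0) = 0xE39F

0xE39F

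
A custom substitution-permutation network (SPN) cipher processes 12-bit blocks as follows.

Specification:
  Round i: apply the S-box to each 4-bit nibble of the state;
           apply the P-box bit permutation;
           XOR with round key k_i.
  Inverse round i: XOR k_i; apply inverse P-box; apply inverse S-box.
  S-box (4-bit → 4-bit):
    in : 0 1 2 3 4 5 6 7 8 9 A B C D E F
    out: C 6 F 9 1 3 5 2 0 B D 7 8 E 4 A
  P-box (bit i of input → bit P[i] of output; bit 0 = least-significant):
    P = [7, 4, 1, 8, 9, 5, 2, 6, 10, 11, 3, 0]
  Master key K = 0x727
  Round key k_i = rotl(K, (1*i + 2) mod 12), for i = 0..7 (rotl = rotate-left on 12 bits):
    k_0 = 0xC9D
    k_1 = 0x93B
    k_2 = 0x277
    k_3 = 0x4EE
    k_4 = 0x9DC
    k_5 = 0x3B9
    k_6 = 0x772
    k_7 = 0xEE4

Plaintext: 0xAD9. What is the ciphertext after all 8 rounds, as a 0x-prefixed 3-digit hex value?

s_0 = plaintext = 0xAD9
s_1 = Round(s_0, k_0) = 0x960
s_2 = Round(s_1, k_1) = 0x63C
s_3 = Round(s_2, k_2) = 0x53F
s_4 = Round(s_3, k_3) = 0xBBE
s_5 = Round(s_4, k_4) = 0x7F2
s_6 = Round(s_5, k_5) = 0xA4B
s_7 = Round(s_6, k_6) = 0x1E9
s_8 = Round(s_7, k_7) = 0x778

0x778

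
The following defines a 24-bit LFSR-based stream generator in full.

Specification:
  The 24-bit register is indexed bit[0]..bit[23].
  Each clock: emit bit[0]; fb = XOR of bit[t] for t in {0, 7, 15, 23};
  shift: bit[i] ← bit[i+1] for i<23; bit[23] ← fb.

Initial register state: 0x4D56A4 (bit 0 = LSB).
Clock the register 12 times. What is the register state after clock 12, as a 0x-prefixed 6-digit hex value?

reg_0 = 0x4D56A4
clock 1: out=0, reg = 0xA6AB52
clock 2: out=0, reg = 0x5355A9
clock 3: out=1, reg = 0x29AAD4
clock 4: out=0, reg = 0x14D56A
clock 5: out=0, reg = 0x8A6AB5
clock 6: out=1, reg = 0xC5355A
clock 7: out=0, reg = 0xE29AAD
clock 8: out=1, reg = 0x714D56
clock 9: out=0, reg = 0x38A6AB
clock 10: out=1, reg = 0x9C5355
clock 11: out=1, reg = 0x4E29AA
clock 12: out=0, reg = 0xA714D5

0xA714D5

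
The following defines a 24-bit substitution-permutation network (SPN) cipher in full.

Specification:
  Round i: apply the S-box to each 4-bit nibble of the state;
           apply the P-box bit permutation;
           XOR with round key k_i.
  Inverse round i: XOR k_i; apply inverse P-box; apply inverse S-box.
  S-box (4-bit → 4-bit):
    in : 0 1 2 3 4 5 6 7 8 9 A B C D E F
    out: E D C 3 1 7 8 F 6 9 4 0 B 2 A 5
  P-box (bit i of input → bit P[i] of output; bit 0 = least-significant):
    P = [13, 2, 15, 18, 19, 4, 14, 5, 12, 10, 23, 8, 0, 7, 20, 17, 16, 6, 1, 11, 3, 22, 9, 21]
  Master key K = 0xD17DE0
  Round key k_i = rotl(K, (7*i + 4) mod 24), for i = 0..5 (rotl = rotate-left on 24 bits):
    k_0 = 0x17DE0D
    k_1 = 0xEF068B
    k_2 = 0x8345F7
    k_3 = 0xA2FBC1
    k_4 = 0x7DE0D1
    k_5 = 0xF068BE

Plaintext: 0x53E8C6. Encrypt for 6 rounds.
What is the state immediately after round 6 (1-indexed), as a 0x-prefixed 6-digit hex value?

s_0 = plaintext = 0x53E8C6
s_1 = Round(s_0, k_0) = 0xD8D8F5
s_2 = Round(s_1, k_1) = 0x27E24D
s_3 = Round(s_2, k_2) = 0x284E31
s_4 = Round(s_3, k_3) = 0x8E5C92
s_5 = Round(s_4, k_4) = 0x217F30
s_6 = Round(s_5, k_5) = 0x4FF229

0x4FF229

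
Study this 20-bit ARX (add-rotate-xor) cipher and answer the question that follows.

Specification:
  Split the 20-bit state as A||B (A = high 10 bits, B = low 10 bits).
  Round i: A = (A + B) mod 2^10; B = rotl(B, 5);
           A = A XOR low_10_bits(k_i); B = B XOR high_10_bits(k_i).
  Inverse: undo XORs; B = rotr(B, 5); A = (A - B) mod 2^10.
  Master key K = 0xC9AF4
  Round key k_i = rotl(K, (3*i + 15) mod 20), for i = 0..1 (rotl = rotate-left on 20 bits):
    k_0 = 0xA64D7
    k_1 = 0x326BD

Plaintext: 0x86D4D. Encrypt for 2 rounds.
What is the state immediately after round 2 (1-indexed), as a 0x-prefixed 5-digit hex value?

s_0 = plaintext = 0x86D4D
s_1 = Round(s_0, k_0) = 0xEFF33
s_2 = Round(s_1, k_1) = 0x13EB0

0x13EB0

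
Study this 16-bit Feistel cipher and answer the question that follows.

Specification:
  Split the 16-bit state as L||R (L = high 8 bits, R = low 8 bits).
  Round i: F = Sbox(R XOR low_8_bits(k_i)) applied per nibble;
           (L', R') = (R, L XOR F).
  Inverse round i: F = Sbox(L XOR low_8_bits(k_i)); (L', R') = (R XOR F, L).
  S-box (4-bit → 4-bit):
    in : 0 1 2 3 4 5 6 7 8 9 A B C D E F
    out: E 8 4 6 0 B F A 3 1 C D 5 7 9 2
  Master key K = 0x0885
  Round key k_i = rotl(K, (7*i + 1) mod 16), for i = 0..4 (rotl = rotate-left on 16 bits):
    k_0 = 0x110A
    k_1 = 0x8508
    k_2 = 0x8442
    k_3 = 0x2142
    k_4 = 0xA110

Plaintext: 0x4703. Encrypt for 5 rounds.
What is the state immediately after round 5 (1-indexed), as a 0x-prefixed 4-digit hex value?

0xB05B

s_0 = plaintext = 0x4703
s_1 = Round(s_0, k_0) = 0x03A6
s_2 = Round(s_1, k_1) = 0xA6CA
s_3 = Round(s_2, k_2) = 0xCA95
s_4 = Round(s_3, k_3) = 0x95B0
s_5 = Round(s_4, k_4) = 0xB05B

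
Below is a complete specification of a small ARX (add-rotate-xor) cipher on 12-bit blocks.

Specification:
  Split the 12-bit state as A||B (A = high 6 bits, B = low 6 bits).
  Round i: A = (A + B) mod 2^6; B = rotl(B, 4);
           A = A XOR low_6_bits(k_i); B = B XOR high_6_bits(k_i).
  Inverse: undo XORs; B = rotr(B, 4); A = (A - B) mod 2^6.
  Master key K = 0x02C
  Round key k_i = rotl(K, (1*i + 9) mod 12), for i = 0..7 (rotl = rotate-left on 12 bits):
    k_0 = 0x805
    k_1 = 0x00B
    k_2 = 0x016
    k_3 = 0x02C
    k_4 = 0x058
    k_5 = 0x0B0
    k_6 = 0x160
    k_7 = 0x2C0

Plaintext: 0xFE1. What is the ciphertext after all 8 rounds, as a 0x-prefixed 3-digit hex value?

s_0 = plaintext = 0xFE1
s_1 = Round(s_0, k_0) = 0x978
s_2 = Round(s_1, k_1) = 0x58E
s_3 = Round(s_2, k_2) = 0xCA3
s_4 = Round(s_3, k_3) = 0xE78
s_5 = Round(s_4, k_4) = 0xA4F
s_6 = Round(s_5, k_5) = 0x231
s_7 = Round(s_6, k_6) = 0x659
s_8 = Round(s_7, k_7) = 0xC9D

0xC9D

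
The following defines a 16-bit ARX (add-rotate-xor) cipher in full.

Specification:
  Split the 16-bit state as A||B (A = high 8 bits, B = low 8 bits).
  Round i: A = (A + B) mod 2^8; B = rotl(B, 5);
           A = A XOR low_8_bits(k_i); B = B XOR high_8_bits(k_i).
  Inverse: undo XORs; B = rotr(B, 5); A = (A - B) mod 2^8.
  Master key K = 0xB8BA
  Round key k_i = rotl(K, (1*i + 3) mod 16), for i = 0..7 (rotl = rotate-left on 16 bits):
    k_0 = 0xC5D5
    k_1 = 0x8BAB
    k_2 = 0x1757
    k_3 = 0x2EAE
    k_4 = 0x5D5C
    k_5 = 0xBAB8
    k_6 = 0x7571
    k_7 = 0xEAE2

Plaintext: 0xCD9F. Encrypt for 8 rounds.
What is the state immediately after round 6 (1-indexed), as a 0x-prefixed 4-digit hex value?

s_0 = plaintext = 0xCD9F
s_1 = Round(s_0, k_0) = 0xB936
s_2 = Round(s_1, k_1) = 0x444D
s_3 = Round(s_2, k_2) = 0xC6BE
s_4 = Round(s_3, k_3) = 0x2AF9
s_5 = Round(s_4, k_4) = 0x7F62
s_6 = Round(s_5, k_5) = 0x59F6
s_7 = Round(s_6, k_6) = 0x3EAB
s_8 = Round(s_7, k_7) = 0x0B9F

0x59F6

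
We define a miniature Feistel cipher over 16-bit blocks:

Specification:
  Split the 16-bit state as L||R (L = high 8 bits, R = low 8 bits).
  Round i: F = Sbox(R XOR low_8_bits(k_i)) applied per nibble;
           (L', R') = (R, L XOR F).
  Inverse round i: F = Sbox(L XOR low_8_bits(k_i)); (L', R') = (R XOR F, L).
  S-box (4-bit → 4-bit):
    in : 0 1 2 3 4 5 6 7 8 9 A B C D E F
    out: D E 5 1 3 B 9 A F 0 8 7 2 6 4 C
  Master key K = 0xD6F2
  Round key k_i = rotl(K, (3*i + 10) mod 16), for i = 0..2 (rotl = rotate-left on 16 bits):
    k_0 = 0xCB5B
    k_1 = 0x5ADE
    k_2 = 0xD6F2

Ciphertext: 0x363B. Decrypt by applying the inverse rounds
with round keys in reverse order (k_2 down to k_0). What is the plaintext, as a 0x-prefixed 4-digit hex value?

s_0 = ciphertext = 0x363B
s_1 = InvRound(s_0, k_2) = 0x1836
s_2 = InvRound(s_1, k_1) = 0x1F18
s_3 = InvRound(s_2, k_0) = 0x2B1F

0x2B1F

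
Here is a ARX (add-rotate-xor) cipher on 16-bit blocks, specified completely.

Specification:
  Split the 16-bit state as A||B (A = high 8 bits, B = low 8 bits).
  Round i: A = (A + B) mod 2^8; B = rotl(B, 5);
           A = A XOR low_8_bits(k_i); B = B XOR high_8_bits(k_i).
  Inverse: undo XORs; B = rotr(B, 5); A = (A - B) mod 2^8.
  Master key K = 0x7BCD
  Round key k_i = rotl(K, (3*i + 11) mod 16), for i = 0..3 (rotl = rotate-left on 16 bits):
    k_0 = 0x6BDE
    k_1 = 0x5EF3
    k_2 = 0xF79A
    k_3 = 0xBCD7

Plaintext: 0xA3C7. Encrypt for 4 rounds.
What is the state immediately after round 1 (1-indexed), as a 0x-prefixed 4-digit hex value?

0xB493

s_0 = plaintext = 0xA3C7
s_1 = Round(s_0, k_0) = 0xB493
s_2 = Round(s_1, k_1) = 0xB42C
s_3 = Round(s_2, k_2) = 0x7A72
s_4 = Round(s_3, k_3) = 0x3BF2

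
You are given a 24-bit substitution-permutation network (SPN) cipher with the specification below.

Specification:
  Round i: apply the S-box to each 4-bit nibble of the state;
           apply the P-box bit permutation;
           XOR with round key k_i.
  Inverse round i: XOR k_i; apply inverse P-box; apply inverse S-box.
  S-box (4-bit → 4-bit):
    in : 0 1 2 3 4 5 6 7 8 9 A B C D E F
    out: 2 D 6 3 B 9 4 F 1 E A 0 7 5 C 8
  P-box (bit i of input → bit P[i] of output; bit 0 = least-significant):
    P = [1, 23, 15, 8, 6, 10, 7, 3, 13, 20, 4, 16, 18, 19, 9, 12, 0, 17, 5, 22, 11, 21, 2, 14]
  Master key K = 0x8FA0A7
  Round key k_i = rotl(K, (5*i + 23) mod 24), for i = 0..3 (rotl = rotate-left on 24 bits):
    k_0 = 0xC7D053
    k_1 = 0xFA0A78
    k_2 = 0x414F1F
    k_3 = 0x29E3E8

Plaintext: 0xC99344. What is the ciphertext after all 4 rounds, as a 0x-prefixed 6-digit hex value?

0xA4992B

s_0 = plaintext = 0xC99344
s_1 = Round(s_0, k_0) = 0x3DEF3D
s_2 = Round(s_1, k_1) = 0xDB941B
s_3 = Round(s_2, k_2) = 0x5875D3
s_4 = Round(s_3, k_3) = 0xA4992B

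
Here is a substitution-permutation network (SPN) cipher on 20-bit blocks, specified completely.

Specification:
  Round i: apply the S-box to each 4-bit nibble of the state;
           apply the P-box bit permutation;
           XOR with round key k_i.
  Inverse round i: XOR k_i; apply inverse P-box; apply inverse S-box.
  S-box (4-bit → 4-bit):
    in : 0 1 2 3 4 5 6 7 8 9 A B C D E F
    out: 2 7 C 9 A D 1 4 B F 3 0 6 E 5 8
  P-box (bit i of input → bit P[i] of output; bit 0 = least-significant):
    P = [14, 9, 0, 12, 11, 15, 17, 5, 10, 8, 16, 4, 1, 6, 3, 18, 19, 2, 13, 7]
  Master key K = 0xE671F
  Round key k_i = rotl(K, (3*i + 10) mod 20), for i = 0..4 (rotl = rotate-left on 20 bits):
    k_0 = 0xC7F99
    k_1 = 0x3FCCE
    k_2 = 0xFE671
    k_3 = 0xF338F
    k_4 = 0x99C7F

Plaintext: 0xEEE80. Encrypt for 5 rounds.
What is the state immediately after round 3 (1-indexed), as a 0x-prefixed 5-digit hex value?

s_0 = plaintext = 0xEEE80
s_1 = Round(s_0, k_0) = 0x5D1B3
s_2 = Round(s_1, k_1) = 0xE8906
s_3 = Round(s_2, k_2) = 0x20323
s_4 = Round(s_3, k_3) = 0xD477F
s_5 = Round(s_4, k_4) = 0xEACBB

0x20323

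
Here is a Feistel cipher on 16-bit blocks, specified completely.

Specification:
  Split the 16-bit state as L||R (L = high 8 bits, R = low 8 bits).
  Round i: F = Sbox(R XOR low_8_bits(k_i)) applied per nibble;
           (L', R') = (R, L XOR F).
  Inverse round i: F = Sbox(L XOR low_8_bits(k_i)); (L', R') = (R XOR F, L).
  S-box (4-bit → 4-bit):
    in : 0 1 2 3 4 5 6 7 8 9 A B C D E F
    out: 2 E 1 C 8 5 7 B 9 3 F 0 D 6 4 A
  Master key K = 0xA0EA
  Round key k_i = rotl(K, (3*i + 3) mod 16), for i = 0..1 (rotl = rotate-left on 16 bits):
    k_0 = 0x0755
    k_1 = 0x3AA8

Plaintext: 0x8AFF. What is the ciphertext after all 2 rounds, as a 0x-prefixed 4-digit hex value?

s_0 = plaintext = 0x8AFF
s_1 = Round(s_0, k_0) = 0xFF75
s_2 = Round(s_1, k_1) = 0x7599

0x7599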